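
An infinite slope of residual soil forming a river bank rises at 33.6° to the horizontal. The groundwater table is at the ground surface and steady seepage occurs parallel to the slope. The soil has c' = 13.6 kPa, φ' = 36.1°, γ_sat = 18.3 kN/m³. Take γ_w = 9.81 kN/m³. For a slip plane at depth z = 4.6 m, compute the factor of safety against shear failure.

FS = 0.86

With seepage parallel to the slope and the water table at the surface, the effective normal stress on the slip plane uses the buoyant unit weight γ' = γ_sat − γ_w while the driving shear stress uses γ_sat:
FS = [c' + γ' z cos²β tanφ'] / [γ_sat z sinβ cosβ]
γ' = 18.3 − 9.81 = 8.49 kN/m³
Numerator = 13.6 + 8.49·4.6·cos²33.6°·tan36.1° = 13.6 + 8.49·4.6·0.6938·0.7292 = 33.357 kPa
Denominator = 18.3·4.6·sin33.6°·cos33.6° = 18.3·4.6·0.5534·0.8329 = 38.801 kPa
FS = 33.357 / 38.801 = 0.860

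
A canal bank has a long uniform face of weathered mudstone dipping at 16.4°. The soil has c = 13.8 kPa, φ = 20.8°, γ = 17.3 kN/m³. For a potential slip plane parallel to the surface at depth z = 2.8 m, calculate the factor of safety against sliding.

For an infinite slope with a slip plane parallel to the surface (no pore pressure): FS = [c + γz cos²β tanφ] / [γz sinβ cosβ].
γz = 17.3·2.8 = 48.44 kN/m²
Numerator = 13.8 + 48.44·cos²16.4°·tan20.8° = 13.8 + 48.44·0.9203·0.3799 = 30.734 kPa
Denominator = 48.44·sin16.4°·cos16.4° = 48.44·0.2823·0.9593 = 13.120 kPa
FS = 30.734 / 13.120 = 2.342

FS = 2.34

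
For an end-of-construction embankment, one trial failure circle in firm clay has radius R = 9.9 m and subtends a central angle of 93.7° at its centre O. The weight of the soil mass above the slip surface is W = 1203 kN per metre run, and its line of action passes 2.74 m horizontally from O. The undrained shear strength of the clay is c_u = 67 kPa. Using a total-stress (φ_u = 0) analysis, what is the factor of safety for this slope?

FS = 3.26

Taking moments about the centre O, the resisting moment is provided by the undrained shear strength acting along the arc:
Arc length L_a = R·θ = 9.9·(93.7°·π/180) = 9.9·1.6354 = 16.19 m
M_R = c_u·L_a·R = 67·16.19·9.9 = 10739.0 kN·m/m
M_D = W·d = 1203·2.74 = 3296.2 kN·m/m
FS = M_R / M_D = 10739.0 / 3296.2 = 3.258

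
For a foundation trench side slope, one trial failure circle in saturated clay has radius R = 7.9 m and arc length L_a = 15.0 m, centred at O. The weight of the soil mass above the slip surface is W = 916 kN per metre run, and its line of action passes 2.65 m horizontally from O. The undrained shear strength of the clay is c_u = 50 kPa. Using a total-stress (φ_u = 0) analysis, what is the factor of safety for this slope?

FS = 2.44

Taking moments about the centre O, the resisting moment is provided by the undrained shear strength acting along the arc:
M_R = c_u·L_a·R = 50·15.00·7.9 = 5925.0 kN·m/m
M_D = W·d = 916·2.65 = 2427.4 kN·m/m
FS = M_R / M_D = 5925.0 / 2427.4 = 2.441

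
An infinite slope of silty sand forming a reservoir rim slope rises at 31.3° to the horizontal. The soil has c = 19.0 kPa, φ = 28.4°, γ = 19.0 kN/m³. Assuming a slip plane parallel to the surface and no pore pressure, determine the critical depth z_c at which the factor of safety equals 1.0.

Setting FS = 1.00 in FS = [c + γz cos²β tanφ] / [γz sinβ cosβ] and solving for z:
z = c / [γ cosβ (FS·sinβ − cosβ·tanφ)]
  = 19.0 / [19.0·cos31.3°·(1.00·sin31.3° − cos31.3°·tan28.4°)]
  = 19.0 / [19.0·0.8545·(1.00·0.5195 − 0.8545·0.5407)]
  = 19.0 / 0.9337 = 20.348 m

z_c = 20.35 m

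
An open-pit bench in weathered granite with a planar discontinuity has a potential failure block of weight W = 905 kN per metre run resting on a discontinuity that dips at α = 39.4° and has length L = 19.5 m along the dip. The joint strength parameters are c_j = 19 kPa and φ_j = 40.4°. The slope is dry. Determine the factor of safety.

Resolving the block weight along and normal to the plane and applying the Mohr–Coulomb strength on the joint:
N' = W cosα = 905·cos39.4° = 699.3 kN/m
Driving force T = W sinα = 905·sin39.4° = 574.4 kN/m
Resisting force R = c_j·L + N'·tanφ_j = 19·19.5 + 699.3·tan40.4° = 370.5 + 595.2 = 965.7 kN/m
FS = R / T = 965.7 / 574.4 = 1.681

FS = 1.68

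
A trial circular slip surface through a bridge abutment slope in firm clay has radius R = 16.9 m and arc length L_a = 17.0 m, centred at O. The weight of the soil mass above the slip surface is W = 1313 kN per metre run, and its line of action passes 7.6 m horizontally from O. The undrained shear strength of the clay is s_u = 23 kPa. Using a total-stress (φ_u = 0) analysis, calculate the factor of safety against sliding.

Taking moments about the centre O, the resisting moment is provided by the undrained shear strength acting along the arc:
M_R = s_u·L_a·R = 23·17.00·16.9 = 6607.9 kN·m/m
M_D = W·d = 1313·7.6 = 9978.8 kN·m/m
FS = M_R / M_D = 6607.9 / 9978.8 = 0.662

FS = 0.66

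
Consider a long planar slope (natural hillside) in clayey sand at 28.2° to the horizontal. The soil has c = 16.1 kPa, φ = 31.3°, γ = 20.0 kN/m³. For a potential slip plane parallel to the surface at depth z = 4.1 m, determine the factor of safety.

For an infinite slope with a slip plane parallel to the surface (no pore pressure): FS = [c + γz cos²β tanφ] / [γz sinβ cosβ].
γz = 20.0·4.1 = 82.00 kN/m²
Numerator = 16.1 + 82.00·cos²28.2°·tan31.3° = 16.1 + 82.00·0.7767·0.6080 = 54.824 kPa
Denominator = 82.00·sin28.2°·cos28.2° = 82.00·0.4726·0.8813 = 34.150 kPa
FS = 54.824 / 34.150 = 1.605

FS = 1.61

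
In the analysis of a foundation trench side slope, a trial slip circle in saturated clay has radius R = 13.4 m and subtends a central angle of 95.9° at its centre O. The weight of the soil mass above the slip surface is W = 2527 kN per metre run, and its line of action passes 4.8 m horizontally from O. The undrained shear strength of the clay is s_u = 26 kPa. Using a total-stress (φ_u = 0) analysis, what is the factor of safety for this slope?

Taking moments about the centre O, the resisting moment is provided by the undrained shear strength acting along the arc:
Arc length L_a = R·θ = 13.4·(95.9°·π/180) = 13.4·1.6738 = 22.43 m
M_R = s_u·L_a·R = 26·22.43·13.4 = 7814.1 kN·m/m
M_D = W·d = 2527·4.8 = 12129.6 kN·m/m
FS = M_R / M_D = 7814.1 / 12129.6 = 0.644

FS = 0.64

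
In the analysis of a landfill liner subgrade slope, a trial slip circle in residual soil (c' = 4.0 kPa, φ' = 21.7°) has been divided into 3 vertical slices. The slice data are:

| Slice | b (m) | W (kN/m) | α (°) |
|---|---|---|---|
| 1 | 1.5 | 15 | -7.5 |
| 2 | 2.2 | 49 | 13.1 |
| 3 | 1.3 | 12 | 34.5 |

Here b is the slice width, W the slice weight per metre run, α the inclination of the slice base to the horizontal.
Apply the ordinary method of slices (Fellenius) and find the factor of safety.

Ordinary method of slices: FS = Σ[c'·Δl_i + (W_i cosα_i)·tanφ'] / Σ W_i sinα_i, with Δl_i = b_i / cosα_i.
Slice 1: Δl = 1.5/cos(-7.5°) = 1.513 m; N'_1 = 15·cos(-7.5°) = 14.9; c'Δl = 6.05; W sinα = -2.0
Slice 2: Δl = 2.2/cos13.1° = 2.259 m; N'_2 = 49·cos13.1° = 47.7; c'Δl = 9.04; W sinα = 11.1
Slice 3: Δl = 1.3/cos34.5° = 1.577 m; N'_3 = 12·cos34.5° = 9.9; c'Δl = 6.31; W sinα = 6.8
Σc'Δl = 21.4 kN/m; ΣN' = 72.5 kN/m; ΣW sinα = 15.9 kN/m
Resisting = 21.4 + 72.5·tan21.7° = 21.4 + 28.8 = 50.2 kN/m
FS = 50.2 / 15.9 = 3.151

FS = 3.15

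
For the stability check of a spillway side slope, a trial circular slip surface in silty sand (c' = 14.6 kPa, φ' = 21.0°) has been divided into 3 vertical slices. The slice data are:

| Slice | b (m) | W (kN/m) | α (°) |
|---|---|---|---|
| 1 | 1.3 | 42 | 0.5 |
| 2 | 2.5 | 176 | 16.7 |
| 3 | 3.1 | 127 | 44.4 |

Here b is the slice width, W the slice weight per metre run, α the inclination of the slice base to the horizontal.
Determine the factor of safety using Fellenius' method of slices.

FS = 1.69

Ordinary method of slices: FS = Σ[c'·Δl_i + (W_i cosα_i)·tanφ'] / Σ W_i sinα_i, with Δl_i = b_i / cosα_i.
Slice 1: Δl = 1.3/cos0.5° = 1.300 m; N'_1 = 42·cos0.5° = 42.0; c'Δl = 18.98; W sinα = 0.4
Slice 2: Δl = 2.5/cos16.7° = 2.610 m; N'_2 = 176·cos16.7° = 168.6; c'Δl = 38.11; W sinα = 50.6
Slice 3: Δl = 3.1/cos44.4° = 4.339 m; N'_3 = 127·cos44.4° = 90.7; c'Δl = 63.35; W sinα = 88.9
Σc'Δl = 120.4 kN/m; ΣN' = 301.3 kN/m; ΣW sinα = 139.8 kN/m
Resisting = 120.4 + 301.3·tan21.0° = 120.4 + 115.7 = 236.1 kN/m
FS = 236.1 / 139.8 = 1.689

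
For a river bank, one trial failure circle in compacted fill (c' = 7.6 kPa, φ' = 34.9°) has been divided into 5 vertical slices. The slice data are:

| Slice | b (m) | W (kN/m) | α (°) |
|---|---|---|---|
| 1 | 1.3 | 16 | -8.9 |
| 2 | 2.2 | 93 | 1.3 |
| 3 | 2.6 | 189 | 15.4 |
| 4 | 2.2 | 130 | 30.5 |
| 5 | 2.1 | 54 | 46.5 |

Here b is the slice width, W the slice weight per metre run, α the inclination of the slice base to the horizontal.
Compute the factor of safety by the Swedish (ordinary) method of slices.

Ordinary method of slices: FS = Σ[c'·Δl_i + (W_i cosα_i)·tanφ'] / Σ W_i sinα_i, with Δl_i = b_i / cosα_i.
Slice 1: Δl = 1.3/cos(-8.9°) = 1.316 m; N'_1 = 16·cos(-8.9°) = 15.8; c'Δl = 10.00; W sinα = -2.5
Slice 2: Δl = 2.2/cos1.3° = 2.201 m; N'_2 = 93·cos1.3° = 93.0; c'Δl = 16.72; W sinα = 2.1
Slice 3: Δl = 2.6/cos15.4° = 2.697 m; N'_3 = 189·cos15.4° = 182.2; c'Δl = 20.50; W sinα = 50.2
Slice 4: Δl = 2.2/cos30.5° = 2.553 m; N'_4 = 130·cos30.5° = 112.0; c'Δl = 19.41; W sinα = 66.0
Slice 5: Δl = 2.1/cos46.5° = 3.051 m; N'_5 = 54·cos46.5° = 37.2; c'Δl = 23.19; W sinα = 39.2
Σc'Δl = 89.8 kN/m; ΣN' = 440.2 kN/m; ΣW sinα = 155.0 kN/m
Resisting = 89.8 + 440.2·tan34.9° = 89.8 + 307.1 = 396.9 kN/m
FS = 396.9 / 155.0 = 2.561

FS = 2.56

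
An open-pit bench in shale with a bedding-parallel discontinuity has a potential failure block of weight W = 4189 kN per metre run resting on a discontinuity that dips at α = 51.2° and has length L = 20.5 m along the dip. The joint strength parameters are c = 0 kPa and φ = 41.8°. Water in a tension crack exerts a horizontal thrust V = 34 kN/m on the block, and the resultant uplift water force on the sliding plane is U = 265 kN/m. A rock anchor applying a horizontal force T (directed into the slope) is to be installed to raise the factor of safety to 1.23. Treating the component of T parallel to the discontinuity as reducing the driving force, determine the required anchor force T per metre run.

Resolving forces along and normal to the sliding plane, with the horizontal anchor force T adding T·sinα to the effective normal force and T·cosα acting up the plane against the driving force:
FS = [cL + (W cosα − U − V sinα + T sinα) tanφ] / [W sinα + V cosα − T cosα]
Without the anchor: N' = 2333.3 kN/m, driving T_d = 3286.0 kN/m, resisting R = 0·20.5 + 2333.3·tan41.8° = 2086.3 kN/m, FS = 0.63.
Setting FS = 1.23 and solving for T:
1.23·(3286.0 − T cos51.2°) = 2086.3 + T sin51.2°·tan41.8°
T·(sin51.2°·tan41.8° + 1.23·cos51.2°) = 1.23·3286.0 − 2086.3
T·(0.7793·0.8941 + 1.23·0.6266) = 4041.7 − 2086.3 = 1955.5
T·1.4675 = 1955.5
T = 1332.5 kN/m

T = 1332 kN/m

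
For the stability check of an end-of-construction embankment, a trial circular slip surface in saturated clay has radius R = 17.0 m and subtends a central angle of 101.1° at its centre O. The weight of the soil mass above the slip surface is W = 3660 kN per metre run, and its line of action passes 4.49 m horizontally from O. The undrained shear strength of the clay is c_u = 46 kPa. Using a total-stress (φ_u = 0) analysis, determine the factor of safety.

Taking moments about the centre O, the resisting moment is provided by the undrained shear strength acting along the arc:
Arc length L_a = R·θ = 17.0·(101.1°·π/180) = 17.0·1.7645 = 30.00 m
M_R = c_u·L_a·R = 46·30.00·17.0 = 23457.6 kN·m/m
M_D = W·d = 3660·4.49 = 16433.4 kN·m/m
FS = M_R / M_D = 23457.6 / 16433.4 = 1.427

FS = 1.43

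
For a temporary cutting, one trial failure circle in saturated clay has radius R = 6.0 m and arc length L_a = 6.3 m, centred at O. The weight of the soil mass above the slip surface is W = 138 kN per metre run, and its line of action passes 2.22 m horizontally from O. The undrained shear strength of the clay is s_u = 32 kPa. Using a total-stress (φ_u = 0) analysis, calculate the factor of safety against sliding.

Taking moments about the centre O, the resisting moment is provided by the undrained shear strength acting along the arc:
M_R = s_u·L_a·R = 32·6.30·6.0 = 1209.6 kN·m/m
M_D = W·d = 138·2.22 = 306.4 kN·m/m
FS = M_R / M_D = 1209.6 / 306.4 = 3.948

FS = 3.95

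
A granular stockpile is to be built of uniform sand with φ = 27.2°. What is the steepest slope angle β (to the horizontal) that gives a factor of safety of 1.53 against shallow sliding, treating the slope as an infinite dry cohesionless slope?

For an infinite dry cohesionless slope FS = tanφ/tanβ, so tanβ = tanφ / FS.
tanβ = tan27.2° / 1.53 = 0.5139 / 1.53 = 0.3359
β = arctan(0.3359) = 18.57°

β = 18.6°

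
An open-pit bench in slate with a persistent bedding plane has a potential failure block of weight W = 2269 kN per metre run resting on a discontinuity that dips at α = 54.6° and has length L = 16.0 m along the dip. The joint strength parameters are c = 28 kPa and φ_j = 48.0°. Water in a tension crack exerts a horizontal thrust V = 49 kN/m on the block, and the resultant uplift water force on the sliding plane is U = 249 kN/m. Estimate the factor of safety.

Resolving the block weight along and normal to the plane and applying the Mohr–Coulomb strength on the joint:
N' = W cosα − U − V sinα = 2269·cos54.6° − 249 − 49·sin54.6° = 1025.4 kN/m
Driving force T = W sinα + V cosα = 2269·sin54.6° + 49·cos54.6° = 1877.9 kN/m
Resisting force R = c·L + N'·tanφ_j = 28·16.0 + 1025.4·tan48.0° = 448.0 + 1138.9 = 1586.9 kN/m
FS = R / T = 1586.9 / 1877.9 = 0.845

FS = 0.85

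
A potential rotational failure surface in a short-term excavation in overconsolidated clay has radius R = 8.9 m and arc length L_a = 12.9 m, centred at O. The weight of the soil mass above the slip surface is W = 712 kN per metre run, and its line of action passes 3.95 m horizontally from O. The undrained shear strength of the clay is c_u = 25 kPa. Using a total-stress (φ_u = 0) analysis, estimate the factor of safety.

Taking moments about the centre O, the resisting moment is provided by the undrained shear strength acting along the arc:
M_R = c_u·L_a·R = 25·12.90·8.9 = 2870.2 kN·m/m
M_D = W·d = 712·3.95 = 2812.4 kN·m/m
FS = M_R / M_D = 2870.2 / 2812.4 = 1.021

FS = 1.02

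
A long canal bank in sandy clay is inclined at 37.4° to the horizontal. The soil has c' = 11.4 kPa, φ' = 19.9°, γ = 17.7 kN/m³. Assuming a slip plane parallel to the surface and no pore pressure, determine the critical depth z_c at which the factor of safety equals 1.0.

z_c = 2.54 m

Setting FS = 1.00 in FS = [c' + γz cos²β tanφ'] / [γz sinβ cosβ] and solving for z:
z = c' / [γ cosβ (FS·sinβ − cosβ·tanφ')]
  = 11.4 / [17.7·cos37.4°·(1.00·sin37.4° − cos37.4°·tan19.9°)]
  = 11.4 / [17.7·0.7944·(1.00·0.6074 − 0.7944·0.3620)]
  = 11.4 / 4.4968 = 2.535 m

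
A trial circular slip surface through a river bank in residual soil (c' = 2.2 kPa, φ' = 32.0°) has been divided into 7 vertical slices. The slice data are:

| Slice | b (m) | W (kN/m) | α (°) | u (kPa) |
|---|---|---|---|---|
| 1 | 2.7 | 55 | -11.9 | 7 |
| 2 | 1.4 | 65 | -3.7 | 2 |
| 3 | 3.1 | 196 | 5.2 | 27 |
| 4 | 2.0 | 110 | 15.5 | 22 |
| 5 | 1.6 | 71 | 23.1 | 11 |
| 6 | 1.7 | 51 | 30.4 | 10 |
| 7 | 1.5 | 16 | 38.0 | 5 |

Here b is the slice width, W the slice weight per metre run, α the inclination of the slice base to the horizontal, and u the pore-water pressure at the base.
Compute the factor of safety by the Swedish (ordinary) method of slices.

FS = 2.59

Ordinary method of slices: FS = Σ[c'·Δl_i + (W_i cosα_i − u_i·Δl_i)·tanφ'] / Σ W_i sinα_i, with Δl_i = b_i / cosα_i.
Slice 1: Δl = 2.7/cos(-11.9°) = 2.759 m; N'_1 = 55·cos(-11.9°) − 7·2.759 = 34.5; c'Δl = 6.07; W sinα = -11.3
Slice 2: Δl = 1.4/cos(-3.7°) = 1.403 m; N'_2 = 65·cos(-3.7°) − 2·1.403 = 62.1; c'Δl = 3.09; W sinα = -4.2
Slice 3: Δl = 3.1/cos5.2° = 3.113 m; N'_3 = 196·cos5.2° − 27·3.113 = 111.1; c'Δl = 6.85; W sinα = 17.8
Slice 4: Δl = 2.0/cos15.5° = 2.075 m; N'_4 = 110·cos15.5° − 22·2.075 = 60.3; c'Δl = 4.57; W sinα = 29.4
Slice 5: Δl = 1.6/cos23.1° = 1.739 m; N'_5 = 71·cos23.1° − 11·1.739 = 46.2; c'Δl = 3.83; W sinα = 27.9
Slice 6: Δl = 1.7/cos30.4° = 1.971 m; N'_6 = 51·cos30.4° − 10·1.971 = 24.3; c'Δl = 4.34; W sinα = 25.8
Slice 7: Δl = 1.5/cos38.0° = 1.904 m; N'_7 = 16·cos38.0° − 5·1.904 = 3.1; c'Δl = 4.19; W sinα = 9.9
Σc'Δl = 32.9 kN/m; ΣN' = 341.6 kN/m; ΣW sinα = 95.1 kN/m
Resisting = 32.9 + 341.6·tan32.0° = 32.9 + 213.4 = 246.4 kN/m
FS = 246.4 / 95.1 = 2.590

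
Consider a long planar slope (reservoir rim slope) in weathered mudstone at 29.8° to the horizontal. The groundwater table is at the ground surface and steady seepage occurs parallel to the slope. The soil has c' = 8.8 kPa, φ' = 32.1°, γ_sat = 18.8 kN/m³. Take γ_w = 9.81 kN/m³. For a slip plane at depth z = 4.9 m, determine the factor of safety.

With seepage parallel to the slope and the water table at the surface, the effective normal stress on the slip plane uses the buoyant unit weight γ' = γ_sat − γ_w while the driving shear stress uses γ_sat:
FS = [c' + γ' z cos²β tanφ'] / [γ_sat z sinβ cosβ]
γ' = 18.8 − 9.81 = 8.99 kN/m³
Numerator = 8.8 + 8.99·4.9·cos²29.8°·tan32.1° = 8.8 + 8.99·4.9·0.7530·0.6273 = 29.608 kPa
Denominator = 18.8·4.9·sin29.8°·cos29.8° = 18.8·4.9·0.4970·0.8678 = 39.727 kPa
FS = 29.608 / 39.727 = 0.745

FS = 0.75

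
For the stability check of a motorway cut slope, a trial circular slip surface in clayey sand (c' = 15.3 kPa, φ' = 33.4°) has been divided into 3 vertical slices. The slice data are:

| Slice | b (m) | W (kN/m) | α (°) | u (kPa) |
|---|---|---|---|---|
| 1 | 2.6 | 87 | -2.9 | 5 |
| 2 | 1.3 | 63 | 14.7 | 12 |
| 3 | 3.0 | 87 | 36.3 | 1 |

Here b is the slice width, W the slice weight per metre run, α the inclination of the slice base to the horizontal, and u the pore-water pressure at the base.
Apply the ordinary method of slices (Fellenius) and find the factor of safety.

FS = 3.79

Ordinary method of slices: FS = Σ[c'·Δl_i + (W_i cosα_i − u_i·Δl_i)·tanφ'] / Σ W_i sinα_i, with Δl_i = b_i / cosα_i.
Slice 1: Δl = 2.6/cos(-2.9°) = 2.603 m; N'_1 = 87·cos(-2.9°) − 5·2.603 = 73.9; c'Δl = 39.83; W sinα = -4.4
Slice 2: Δl = 1.3/cos14.7° = 1.344 m; N'_2 = 63·cos14.7° − 12·1.344 = 44.8; c'Δl = 20.56; W sinα = 16.0
Slice 3: Δl = 3.0/cos36.3° = 3.722 m; N'_3 = 87·cos36.3° − 1·3.722 = 66.4; c'Δl = 56.95; W sinα = 51.5
Σc'Δl = 117.3 kN/m; ΣN' = 185.1 kN/m; ΣW sinα = 63.1 kN/m
Resisting = 117.3 + 185.1·tan33.4° = 117.3 + 122.0 = 239.4 kN/m
FS = 239.4 / 63.1 = 3.794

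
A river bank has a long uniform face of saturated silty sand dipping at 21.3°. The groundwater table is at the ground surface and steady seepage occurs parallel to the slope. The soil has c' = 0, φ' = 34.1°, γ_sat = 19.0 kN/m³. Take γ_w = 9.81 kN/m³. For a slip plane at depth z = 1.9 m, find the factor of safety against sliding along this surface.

With seepage parallel to the slope and the water table at the surface, the effective normal stress on the slip plane uses the buoyant unit weight γ' = γ_sat − γ_w while the driving shear stress uses γ_sat:
FS = [c' + γ' z cos²β tanφ'] / [γ_sat z sinβ cosβ]
(For c' = 0 this reduces to FS = (γ'/γ_sat)·tanφ'/tanβ.)
γ' = 19.0 − 9.81 = 9.19 kN/m³
Numerator = 0.0 + 9.19·1.9·cos²21.3°·tan34.1° = 0.0 + 9.19·1.9·0.8680·0.6771 = 10.262 kPa
Denominator = 19.0·1.9·sin21.3°·cos21.3° = 19.0·1.9·0.3633·0.9317 = 12.218 kPa
FS = 10.262 / 12.218 = 0.840

FS = 0.84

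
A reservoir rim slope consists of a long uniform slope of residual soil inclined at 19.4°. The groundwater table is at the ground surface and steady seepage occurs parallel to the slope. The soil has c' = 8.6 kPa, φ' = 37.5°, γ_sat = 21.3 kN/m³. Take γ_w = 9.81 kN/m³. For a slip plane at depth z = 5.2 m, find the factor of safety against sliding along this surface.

FS = 1.42

With seepage parallel to the slope and the water table at the surface, the effective normal stress on the slip plane uses the buoyant unit weight γ' = γ_sat − γ_w while the driving shear stress uses γ_sat:
FS = [c' + γ' z cos²β tanφ'] / [γ_sat z sinβ cosβ]
γ' = 21.3 − 9.81 = 11.49 kN/m³
Numerator = 8.6 + 11.49·5.2·cos²19.4°·tan37.5° = 8.6 + 11.49·5.2·0.8897·0.7673 = 49.388 kPa
Denominator = 21.3·5.2·sin19.4°·cos19.4° = 21.3·5.2·0.3322·0.9432 = 34.701 kPa
FS = 49.388 / 34.701 = 1.423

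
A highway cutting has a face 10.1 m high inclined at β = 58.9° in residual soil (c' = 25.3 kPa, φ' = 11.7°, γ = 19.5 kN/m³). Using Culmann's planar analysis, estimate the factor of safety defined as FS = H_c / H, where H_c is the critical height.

FS = 1.34

H_c = (4c'/γ) · sinβ cosφ' / [1 − cos(β − φ')]
    = (4·25.3/19.5) · sin58.9°·cos11.7° / [1 − cos47.2°]
    = 5.190 · 0.8385 / 0.3206 = 13.57 m
FS = H_c / H = 13.57 / 10.1 = 1.344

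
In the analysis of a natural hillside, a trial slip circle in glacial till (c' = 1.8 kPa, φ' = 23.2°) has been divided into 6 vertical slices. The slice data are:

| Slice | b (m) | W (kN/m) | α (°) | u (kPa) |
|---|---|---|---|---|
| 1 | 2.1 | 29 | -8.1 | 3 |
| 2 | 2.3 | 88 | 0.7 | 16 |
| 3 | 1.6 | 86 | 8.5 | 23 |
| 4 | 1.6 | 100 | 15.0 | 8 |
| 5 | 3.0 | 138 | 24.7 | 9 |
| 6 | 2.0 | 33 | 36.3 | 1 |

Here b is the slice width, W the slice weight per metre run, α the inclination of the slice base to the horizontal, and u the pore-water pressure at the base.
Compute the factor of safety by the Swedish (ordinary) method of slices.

Ordinary method of slices: FS = Σ[c'·Δl_i + (W_i cosα_i − u_i·Δl_i)·tanφ'] / Σ W_i sinα_i, with Δl_i = b_i / cosα_i.
Slice 1: Δl = 2.1/cos(-8.1°) = 2.121 m; N'_1 = 29·cos(-8.1°) − 3·2.121 = 22.3; c'Δl = 3.82; W sinα = -4.1
Slice 2: Δl = 2.3/cos0.7° = 2.300 m; N'_2 = 88·cos0.7° − 16·2.300 = 51.2; c'Δl = 4.14; W sinα = 1.1
Slice 3: Δl = 1.6/cos8.5° = 1.618 m; N'_3 = 86·cos8.5° − 23·1.618 = 47.8; c'Δl = 2.91; W sinα = 12.7
Slice 4: Δl = 1.6/cos15.0° = 1.656 m; N'_4 = 100·cos15.0° − 8·1.656 = 83.3; c'Δl = 2.98; W sinα = 25.9
Slice 5: Δl = 3.0/cos24.7° = 3.302 m; N'_5 = 138·cos24.7° − 9·3.302 = 95.7; c'Δl = 5.94; W sinα = 57.7
Slice 6: Δl = 2.0/cos36.3° = 2.482 m; N'_6 = 33·cos36.3° − 1·2.482 = 24.1; c'Δl = 4.47; W sinα = 19.5
Σc'Δl = 24.3 kN/m; ΣN' = 324.5 kN/m; ΣW sinα = 112.8 kN/m
Resisting = 24.3 + 324.5·tan23.2° = 24.3 + 139.1 = 163.3 kN/m
FS = 163.3 / 112.8 = 1.448

FS = 1.45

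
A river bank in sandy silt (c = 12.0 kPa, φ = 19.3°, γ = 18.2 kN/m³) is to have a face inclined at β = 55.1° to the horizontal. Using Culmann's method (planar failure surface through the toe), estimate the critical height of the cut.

H_c = 10.81 m

Culmann's analysis gives the critical failure plane at α_cr = (β + φ)/2 = (55.1 + 19.3)/2 = 37.2°, and the critical height
H_c = (4c/γ) · sinβ cosφ / [1 − cos(β − φ)]
    = (4·12.0/18.2) · sin55.1°·cos19.3° / [1 − cos(35.8°)]
    = 2.637 · 0.8202·0.9438 / [1 − 0.8111]
    = 2.637 · 0.7741 / 0.1889
    = 10.81 m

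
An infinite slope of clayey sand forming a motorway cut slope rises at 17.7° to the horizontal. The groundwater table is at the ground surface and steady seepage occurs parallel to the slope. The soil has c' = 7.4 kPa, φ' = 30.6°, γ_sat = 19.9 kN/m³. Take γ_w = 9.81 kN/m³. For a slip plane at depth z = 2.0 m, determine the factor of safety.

With seepage parallel to the slope and the water table at the surface, the effective normal stress on the slip plane uses the buoyant unit weight γ' = γ_sat − γ_w while the driving shear stress uses γ_sat:
FS = [c' + γ' z cos²β tanφ'] / [γ_sat z sinβ cosβ]
γ' = 19.9 − 9.81 = 10.09 kN/m³
Numerator = 7.4 + 10.09·2.0·cos²17.7°·tan30.6° = 7.4 + 10.09·2.0·0.9076·0.5914 = 18.231 kPa
Denominator = 19.9·2.0·sin17.7°·cos17.7° = 19.9·2.0·0.3040·0.9527 = 11.528 kPa
FS = 18.231 / 11.528 = 1.582

FS = 1.58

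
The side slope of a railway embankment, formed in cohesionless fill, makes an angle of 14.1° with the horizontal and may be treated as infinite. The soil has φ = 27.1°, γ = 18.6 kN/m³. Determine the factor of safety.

For a dry cohesionless infinite slope the factor of safety is FS = tanφ / tanβ.
FS = tan27.1° / tan14.1° = 0.5117 / 0.2512 = 2.037

FS = 2.04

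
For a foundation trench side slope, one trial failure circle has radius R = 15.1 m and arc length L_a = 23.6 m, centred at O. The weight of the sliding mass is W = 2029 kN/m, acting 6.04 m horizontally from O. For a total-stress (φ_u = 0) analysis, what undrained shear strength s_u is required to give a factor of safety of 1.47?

s_u = 50.6 kPa

FS = s_u·L_a·R / (W·d), so s_u = FS·W·d / (L_a·R).
s_u = 1.47·2029·6.04 / (23.60·15.1) = 18015.1 / 356.36 = 50.55 kPa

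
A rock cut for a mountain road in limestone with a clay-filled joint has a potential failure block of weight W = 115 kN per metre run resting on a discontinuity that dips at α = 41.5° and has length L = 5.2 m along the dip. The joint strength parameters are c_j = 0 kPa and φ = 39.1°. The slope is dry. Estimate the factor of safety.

Resolving the block weight along and normal to the plane and applying the Mohr–Coulomb strength on the joint:
N' = W cosα = 115·cos41.5° = 86.1 kN/m
Driving force T = W sinα = 115·sin41.5° = 76.2 kN/m
Resisting force R = c_j·L + N'·tanφ = 0·5.2 + 86.1·tan39.1° = 0.0 + 70.0 = 70.0 kN/m
FS = R / T = 70.0 / 76.2 = 0.919

FS = 0.92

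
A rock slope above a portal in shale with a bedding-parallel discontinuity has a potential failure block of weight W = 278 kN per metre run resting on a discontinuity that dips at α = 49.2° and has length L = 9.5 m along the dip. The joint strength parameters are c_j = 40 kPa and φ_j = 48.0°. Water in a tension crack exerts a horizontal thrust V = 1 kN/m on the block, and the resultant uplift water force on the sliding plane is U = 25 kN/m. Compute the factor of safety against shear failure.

Resolving the block weight along and normal to the plane and applying the Mohr–Coulomb strength on the joint:
N' = W cosα − U − V sinα = 278·cos49.2° − 25 − 1·sin49.2° = 155.9 kN/m
Driving force T = W sinα + V cosα = 278·sin49.2° + 1·cos49.2° = 211.1 kN/m
Resisting force R = c_j·L + N'·tanφ_j = 40·9.5 + 155.9·tan48.0° = 380.0 + 173.1 = 553.1 kN/m
FS = R / T = 553.1 / 211.1 = 2.620

FS = 2.62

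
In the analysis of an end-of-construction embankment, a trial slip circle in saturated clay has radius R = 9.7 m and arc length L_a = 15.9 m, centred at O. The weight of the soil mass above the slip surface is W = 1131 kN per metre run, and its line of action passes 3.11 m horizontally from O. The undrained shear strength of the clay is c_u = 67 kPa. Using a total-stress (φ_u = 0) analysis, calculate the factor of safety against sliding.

Taking moments about the centre O, the resisting moment is provided by the undrained shear strength acting along the arc:
M_R = c_u·L_a·R = 67·15.90·9.7 = 10333.4 kN·m/m
M_D = W·d = 1131·3.11 = 3517.4 kN·m/m
FS = M_R / M_D = 10333.4 / 3517.4 = 2.938

FS = 2.94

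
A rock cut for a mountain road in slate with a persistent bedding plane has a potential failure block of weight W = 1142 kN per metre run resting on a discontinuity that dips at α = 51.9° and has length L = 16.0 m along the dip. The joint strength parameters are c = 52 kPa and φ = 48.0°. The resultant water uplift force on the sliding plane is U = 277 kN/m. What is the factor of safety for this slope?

FS = 1.45

Resolving the block weight along and normal to the plane and applying the Mohr–Coulomb strength on the joint:
N' = W cosα − U = 1142·cos51.9° − 277 = 427.7 kN/m
Driving force T = W sinα = 1142·sin51.9° = 898.7 kN/m
Resisting force R = c·L + N'·tanφ = 52·16.0 + 427.7·tan48.0° = 832.0 + 475.0 = 1307.0 kN/m
FS = R / T = 1307.0 / 898.7 = 1.454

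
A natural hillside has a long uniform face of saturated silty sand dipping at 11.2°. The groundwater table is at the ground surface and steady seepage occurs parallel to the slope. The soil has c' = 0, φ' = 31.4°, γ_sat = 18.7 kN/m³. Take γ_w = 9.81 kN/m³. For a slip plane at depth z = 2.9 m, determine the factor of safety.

With seepage parallel to the slope and the water table at the surface, the effective normal stress on the slip plane uses the buoyant unit weight γ' = γ_sat − γ_w while the driving shear stress uses γ_sat:
FS = [c' + γ' z cos²β tanφ'] / [γ_sat z sinβ cosβ]
(For c' = 0 this reduces to FS = (γ'/γ_sat)·tanφ'/tanβ.)
γ' = 18.7 − 9.81 = 8.89 kN/m³
Numerator = 0.0 + 8.89·2.9·cos²11.2°·tan31.4° = 0.0 + 8.89·2.9·0.9623·0.6104 = 15.143 kPa
Denominator = 18.7·2.9·sin11.2°·cos11.2° = 18.7·2.9·0.1942·0.9810 = 10.333 kPa
FS = 15.143 / 10.333 = 1.466

FS = 1.47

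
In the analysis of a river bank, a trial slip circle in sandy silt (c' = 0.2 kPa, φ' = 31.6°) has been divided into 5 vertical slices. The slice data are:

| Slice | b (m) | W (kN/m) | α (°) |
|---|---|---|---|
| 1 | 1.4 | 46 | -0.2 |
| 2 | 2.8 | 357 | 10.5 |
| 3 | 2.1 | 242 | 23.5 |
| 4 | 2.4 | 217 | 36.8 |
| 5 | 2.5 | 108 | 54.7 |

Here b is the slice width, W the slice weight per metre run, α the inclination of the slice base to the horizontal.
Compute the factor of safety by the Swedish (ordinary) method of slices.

FS = 1.39

Ordinary method of slices: FS = Σ[c'·Δl_i + (W_i cosα_i)·tanφ'] / Σ W_i sinα_i, with Δl_i = b_i / cosα_i.
Slice 1: Δl = 1.4/cos(-0.2°) = 1.400 m; N'_1 = 46·cos(-0.2°) = 46.0; c'Δl = 0.28; W sinα = -0.2
Slice 2: Δl = 2.8/cos10.5° = 2.848 m; N'_2 = 357·cos10.5° = 351.0; c'Δl = 0.57; W sinα = 65.1
Slice 3: Δl = 2.1/cos23.5° = 2.290 m; N'_3 = 242·cos23.5° = 221.9; c'Δl = 0.46; W sinα = 96.5
Slice 4: Δl = 2.4/cos36.8° = 2.997 m; N'_4 = 217·cos36.8° = 173.8; c'Δl = 0.60; W sinα = 130.0
Slice 5: Δl = 2.5/cos54.7° = 4.326 m; N'_5 = 108·cos54.7° = 62.4; c'Δl = 0.87; W sinα = 88.1
Σc'Δl = 2.8 kN/m; ΣN' = 855.1 kN/m; ΣW sinα = 379.5 kN/m
Resisting = 2.8 + 855.1·tan31.6° = 2.8 + 526.1 = 528.8 kN/m
FS = 528.8 / 379.5 = 1.393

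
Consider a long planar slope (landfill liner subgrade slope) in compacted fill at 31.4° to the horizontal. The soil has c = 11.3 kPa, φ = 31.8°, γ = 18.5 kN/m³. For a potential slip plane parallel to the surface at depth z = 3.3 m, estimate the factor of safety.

FS = 1.43

For an infinite slope with a slip plane parallel to the surface (no pore pressure): FS = [c + γz cos²β tanφ] / [γz sinβ cosβ].
γz = 18.5·3.3 = 61.05 kN/m²
Numerator = 11.3 + 61.05·cos²31.4°·tan31.8° = 11.3 + 61.05·0.7285·0.6200 = 38.877 kPa
Denominator = 61.05·sin31.4°·cos31.4° = 61.05·0.5210·0.8536 = 27.149 kPa
FS = 38.877 / 27.149 = 1.432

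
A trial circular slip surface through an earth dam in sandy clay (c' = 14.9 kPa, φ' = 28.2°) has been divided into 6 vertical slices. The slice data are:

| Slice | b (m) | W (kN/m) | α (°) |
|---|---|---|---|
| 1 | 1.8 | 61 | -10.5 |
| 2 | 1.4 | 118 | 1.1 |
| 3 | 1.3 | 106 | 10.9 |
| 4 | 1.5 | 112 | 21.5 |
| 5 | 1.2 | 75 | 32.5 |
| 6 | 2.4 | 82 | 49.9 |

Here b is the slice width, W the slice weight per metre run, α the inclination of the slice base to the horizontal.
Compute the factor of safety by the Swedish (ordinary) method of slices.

FS = 2.82

Ordinary method of slices: FS = Σ[c'·Δl_i + (W_i cosα_i)·tanφ'] / Σ W_i sinα_i, with Δl_i = b_i / cosα_i.
Slice 1: Δl = 1.8/cos(-10.5°) = 1.831 m; N'_1 = 61·cos(-10.5°) = 60.0; c'Δl = 27.28; W sinα = -11.1
Slice 2: Δl = 1.4/cos1.1° = 1.400 m; N'_2 = 118·cos1.1° = 118.0; c'Δl = 20.86; W sinα = 2.3
Slice 3: Δl = 1.3/cos10.9° = 1.324 m; N'_3 = 106·cos10.9° = 104.1; c'Δl = 19.73; W sinα = 20.0
Slice 4: Δl = 1.5/cos21.5° = 1.612 m; N'_4 = 112·cos21.5° = 104.2; c'Δl = 24.02; W sinα = 41.0
Slice 5: Δl = 1.2/cos32.5° = 1.423 m; N'_5 = 75·cos32.5° = 63.3; c'Δl = 21.20; W sinα = 40.3
Slice 6: Δl = 2.4/cos49.9° = 3.726 m; N'_6 = 82·cos49.9° = 52.8; c'Δl = 55.52; W sinα = 62.7
Σc'Δl = 168.6 kN/m; ΣN' = 502.3 kN/m; ΣW sinα = 155.3 kN/m
Resisting = 168.6 + 502.3·tan28.2° = 168.6 + 269.3 = 437.9 kN/m
FS = 437.9 / 155.3 = 2.821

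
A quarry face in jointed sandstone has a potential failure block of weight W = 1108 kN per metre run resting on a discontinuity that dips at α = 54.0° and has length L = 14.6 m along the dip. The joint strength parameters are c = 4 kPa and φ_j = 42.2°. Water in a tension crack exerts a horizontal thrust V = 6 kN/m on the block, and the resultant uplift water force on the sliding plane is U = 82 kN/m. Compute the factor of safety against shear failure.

Resolving the block weight along and normal to the plane and applying the Mohr–Coulomb strength on the joint:
N' = W cosα − U − V sinα = 1108·cos54.0° − 82 − 6·sin54.0° = 564.4 kN/m
Driving force T = W sinα + V cosα = 1108·sin54.0° + 6·cos54.0° = 899.9 kN/m
Resisting force R = c·L + N'·tanφ_j = 4·14.6 + 564.4·tan42.2° = 58.4 + 511.8 = 570.2 kN/m
FS = R / T = 570.2 / 899.9 = 0.634

FS = 0.63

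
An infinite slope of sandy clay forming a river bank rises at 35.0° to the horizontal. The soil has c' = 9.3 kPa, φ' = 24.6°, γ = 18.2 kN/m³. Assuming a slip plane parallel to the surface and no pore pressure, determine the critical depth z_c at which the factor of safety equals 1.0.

z_c = 3.14 m

Setting FS = 1.00 in FS = [c' + γz cos²β tanφ'] / [γz sinβ cosβ] and solving for z:
z = c' / [γ cosβ (FS·sinβ − cosβ·tanφ')]
  = 9.3 / [18.2·cos35.0°·(1.00·sin35.0° − cos35.0°·tan24.6°)]
  = 9.3 / [18.2·0.8192·(1.00·0.5736 − 0.8192·0.4578)]
  = 9.3 / 2.9599 = 3.142 m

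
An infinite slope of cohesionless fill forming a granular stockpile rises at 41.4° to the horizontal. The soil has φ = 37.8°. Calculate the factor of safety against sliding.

FS = 0.88

For a dry cohesionless infinite slope the factor of safety is FS = tanφ / tanβ.
FS = tan37.8° / tan41.4° = 0.7757 / 0.8816 = 0.880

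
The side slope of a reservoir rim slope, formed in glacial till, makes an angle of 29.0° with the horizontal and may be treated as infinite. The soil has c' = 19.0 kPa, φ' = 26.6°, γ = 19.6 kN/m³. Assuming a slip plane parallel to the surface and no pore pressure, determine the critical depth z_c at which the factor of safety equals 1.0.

z_c = 23.67 m

Setting FS = 1.00 in FS = [c' + γz cos²β tanφ'] / [γz sinβ cosβ] and solving for z:
z = c' / [γ cosβ (FS·sinβ − cosβ·tanφ')]
  = 19.0 / [19.6·cos29.0°·(1.00·sin29.0° − cos29.0°·tan26.6°)]
  = 19.0 / [19.6·0.8746·(1.00·0.4848 − 0.8746·0.5008)]
  = 19.0 / 0.8028 = 23.666 m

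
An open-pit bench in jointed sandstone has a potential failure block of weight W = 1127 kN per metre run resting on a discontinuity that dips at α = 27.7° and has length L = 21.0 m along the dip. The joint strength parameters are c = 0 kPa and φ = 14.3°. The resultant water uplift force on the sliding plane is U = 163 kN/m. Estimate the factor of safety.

Resolving the block weight along and normal to the plane and applying the Mohr–Coulomb strength on the joint:
N' = W cosα − U = 1127·cos27.7° − 163 = 834.8 kN/m
Driving force T = W sinα = 1127·sin27.7° = 523.9 kN/m
Resisting force R = c·L + N'·tanφ = 0·21.0 + 834.8·tan14.3° = 0.0 + 212.8 = 212.8 kN/m
FS = R / T = 212.8 / 523.9 = 0.406

FS = 0.41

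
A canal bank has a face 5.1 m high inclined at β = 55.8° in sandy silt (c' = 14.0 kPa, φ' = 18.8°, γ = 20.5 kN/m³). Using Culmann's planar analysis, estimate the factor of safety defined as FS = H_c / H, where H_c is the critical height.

FS = 2.08

H_c = (4c'/γ) · sinβ cosφ' / [1 − cos(β − φ')]
    = (4·14.0/20.5) · sin55.8°·cos18.8° / [1 − cos37.0°]
    = 2.732 · 0.7830 / 0.2014 = 10.62 m
FS = H_c / H = 10.62 / 5.1 = 2.083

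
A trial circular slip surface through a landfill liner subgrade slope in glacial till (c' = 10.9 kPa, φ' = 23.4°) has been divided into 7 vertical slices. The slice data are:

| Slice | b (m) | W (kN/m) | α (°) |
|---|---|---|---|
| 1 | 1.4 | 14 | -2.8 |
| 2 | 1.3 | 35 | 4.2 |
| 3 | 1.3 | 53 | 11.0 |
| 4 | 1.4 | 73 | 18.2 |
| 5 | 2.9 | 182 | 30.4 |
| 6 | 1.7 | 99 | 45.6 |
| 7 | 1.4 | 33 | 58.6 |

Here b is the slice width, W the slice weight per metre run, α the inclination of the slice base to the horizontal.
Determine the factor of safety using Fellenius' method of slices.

FS = 1.47

Ordinary method of slices: FS = Σ[c'·Δl_i + (W_i cosα_i)·tanφ'] / Σ W_i sinα_i, with Δl_i = b_i / cosα_i.
Slice 1: Δl = 1.4/cos(-2.8°) = 1.402 m; N'_1 = 14·cos(-2.8°) = 14.0; c'Δl = 15.28; W sinα = -0.7
Slice 2: Δl = 1.3/cos4.2° = 1.304 m; N'_2 = 35·cos4.2° = 34.9; c'Δl = 14.21; W sinα = 2.6
Slice 3: Δl = 1.3/cos11.0° = 1.324 m; N'_3 = 53·cos11.0° = 52.0; c'Δl = 14.44; W sinα = 10.1
Slice 4: Δl = 1.4/cos18.2° = 1.474 m; N'_4 = 73·cos18.2° = 69.3; c'Δl = 16.06; W sinα = 22.8
Slice 5: Δl = 2.9/cos30.4° = 3.362 m; N'_5 = 182·cos30.4° = 157.0; c'Δl = 36.65; W sinα = 92.1
Slice 6: Δl = 1.7/cos45.6° = 2.430 m; N'_6 = 99·cos45.6° = 69.3; c'Δl = 26.48; W sinα = 70.7
Slice 7: Δl = 1.4/cos58.6° = 2.687 m; N'_7 = 33·cos58.6° = 17.2; c'Δl = 29.29; W sinα = 28.2
Σc'Δl = 152.4 kN/m; ΣN' = 413.7 kN/m; ΣW sinα = 225.8 kN/m
Resisting = 152.4 + 413.7·tan23.4° = 152.4 + 179.0 = 331.4 kN/m
FS = 331.4 / 225.8 = 1.468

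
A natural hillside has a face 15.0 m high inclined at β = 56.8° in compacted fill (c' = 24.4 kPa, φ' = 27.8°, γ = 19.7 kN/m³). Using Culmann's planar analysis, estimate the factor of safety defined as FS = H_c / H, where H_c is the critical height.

H_c = (4c'/γ) · sinβ cosφ' / [1 − cos(β − φ')]
    = (4·24.4/19.7) · sin56.8°·cos27.8° / [1 − cos29.0°]
    = 4.954 · 0.7402 / 0.1254 = 29.25 m
FS = H_c / H = 29.25 / 15.0 = 1.950

FS = 1.95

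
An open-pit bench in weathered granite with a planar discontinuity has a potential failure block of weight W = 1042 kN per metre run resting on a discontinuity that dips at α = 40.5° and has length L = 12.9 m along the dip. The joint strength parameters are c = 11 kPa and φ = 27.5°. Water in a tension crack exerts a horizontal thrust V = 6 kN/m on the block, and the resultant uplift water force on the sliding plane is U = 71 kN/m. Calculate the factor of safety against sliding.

Resolving the block weight along and normal to the plane and applying the Mohr–Coulomb strength on the joint:
N' = W cosα − U − V sinα = 1042·cos40.5° − 71 − 6·sin40.5° = 717.4 kN/m
Driving force T = W sinα + V cosα = 1042·sin40.5° + 6·cos40.5° = 681.3 kN/m
Resisting force R = c·L + N'·tanφ = 11·12.9 + 717.4·tan27.5° = 141.9 + 373.5 = 515.4 kN/m
FS = R / T = 515.4 / 681.3 = 0.756

FS = 0.76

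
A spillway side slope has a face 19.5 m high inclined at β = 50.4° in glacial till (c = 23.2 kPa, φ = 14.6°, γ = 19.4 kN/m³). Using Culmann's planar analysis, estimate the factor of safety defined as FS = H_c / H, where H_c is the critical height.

H_c = (4c/γ) · sinβ cosφ / [1 − cos(β − φ)]
    = (4·23.2/19.4) · sin50.4°·cos14.6° / [1 − cos35.8°]
    = 4.784 · 0.7456 / 0.1889 = 18.88 m
FS = H_c / H = 18.88 / 19.5 = 0.968

FS = 0.97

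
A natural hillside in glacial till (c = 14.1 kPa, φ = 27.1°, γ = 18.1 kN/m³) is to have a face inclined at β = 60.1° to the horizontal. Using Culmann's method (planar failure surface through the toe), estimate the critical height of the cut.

H_c = 14.91 m

Culmann's analysis gives the critical failure plane at α_cr = (β + φ)/2 = (60.1 + 27.1)/2 = 43.6°, and the critical height
H_c = (4c/γ) · sinβ cosφ / [1 − cos(β − φ)]
    = (4·14.1/18.1) · sin60.1°·cos27.1° / [1 − cos(33.0°)]
    = 3.116 · 0.8669·0.8902 / [1 − 0.8387]
    = 3.116 · 0.7717 / 0.1613
    = 14.91 m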